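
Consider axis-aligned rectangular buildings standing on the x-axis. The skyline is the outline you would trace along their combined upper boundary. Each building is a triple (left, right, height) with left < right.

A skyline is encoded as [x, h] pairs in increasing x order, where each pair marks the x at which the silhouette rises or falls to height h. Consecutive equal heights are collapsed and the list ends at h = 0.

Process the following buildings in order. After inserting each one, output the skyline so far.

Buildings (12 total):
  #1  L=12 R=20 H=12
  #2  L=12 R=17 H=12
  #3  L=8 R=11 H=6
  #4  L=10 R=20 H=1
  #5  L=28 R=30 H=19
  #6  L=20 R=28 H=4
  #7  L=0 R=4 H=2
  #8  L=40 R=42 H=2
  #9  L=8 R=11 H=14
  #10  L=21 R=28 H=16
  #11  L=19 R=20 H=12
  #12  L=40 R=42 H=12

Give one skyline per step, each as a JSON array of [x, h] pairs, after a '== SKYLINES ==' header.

== SKYLINES ==
[[12,12],[20,0]]
[[12,12],[20,0]]
[[8,6],[11,0],[12,12],[20,0]]
[[8,6],[11,1],[12,12],[20,0]]
[[8,6],[11,1],[12,12],[20,0],[28,19],[30,0]]
[[8,6],[11,1],[12,12],[20,4],[28,19],[30,0]]
[[0,2],[4,0],[8,6],[11,1],[12,12],[20,4],[28,19],[30,0]]
[[0,2],[4,0],[8,6],[11,1],[12,12],[20,4],[28,19],[30,0],[40,2],[42,0]]
[[0,2],[4,0],[8,14],[11,1],[12,12],[20,4],[28,19],[30,0],[40,2],[42,0]]
[[0,2],[4,0],[8,14],[11,1],[12,12],[20,4],[21,16],[28,19],[30,0],[40,2],[42,0]]
[[0,2],[4,0],[8,14],[11,1],[12,12],[20,4],[21,16],[28,19],[30,0],[40,2],[42,0]]
[[0,2],[4,0],[8,14],[11,1],[12,12],[20,4],[21,16],[28,19],[30,0],[40,12],[42,0]]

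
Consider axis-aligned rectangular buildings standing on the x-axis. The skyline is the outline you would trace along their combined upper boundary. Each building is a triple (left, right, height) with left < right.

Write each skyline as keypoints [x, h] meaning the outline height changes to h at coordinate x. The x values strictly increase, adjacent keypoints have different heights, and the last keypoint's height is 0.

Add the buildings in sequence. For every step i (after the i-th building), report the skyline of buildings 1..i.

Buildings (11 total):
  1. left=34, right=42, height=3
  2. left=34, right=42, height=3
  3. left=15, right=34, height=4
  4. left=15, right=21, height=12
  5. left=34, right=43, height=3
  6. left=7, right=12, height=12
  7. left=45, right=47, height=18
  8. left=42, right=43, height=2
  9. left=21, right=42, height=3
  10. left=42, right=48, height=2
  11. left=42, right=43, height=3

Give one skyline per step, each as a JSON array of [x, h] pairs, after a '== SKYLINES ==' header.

== SKYLINES ==
[[34,3],[42,0]]
[[34,3],[42,0]]
[[15,4],[34,3],[42,0]]
[[15,12],[21,4],[34,3],[42,0]]
[[15,12],[21,4],[34,3],[43,0]]
[[7,12],[12,0],[15,12],[21,4],[34,3],[43,0]]
[[7,12],[12,0],[15,12],[21,4],[34,3],[43,0],[45,18],[47,0]]
[[7,12],[12,0],[15,12],[21,4],[34,3],[43,0],[45,18],[47,0]]
[[7,12],[12,0],[15,12],[21,4],[34,3],[43,0],[45,18],[47,0]]
[[7,12],[12,0],[15,12],[21,4],[34,3],[43,2],[45,18],[47,2],[48,0]]
[[7,12],[12,0],[15,12],[21,4],[34,3],[43,2],[45,18],[47,2],[48,0]]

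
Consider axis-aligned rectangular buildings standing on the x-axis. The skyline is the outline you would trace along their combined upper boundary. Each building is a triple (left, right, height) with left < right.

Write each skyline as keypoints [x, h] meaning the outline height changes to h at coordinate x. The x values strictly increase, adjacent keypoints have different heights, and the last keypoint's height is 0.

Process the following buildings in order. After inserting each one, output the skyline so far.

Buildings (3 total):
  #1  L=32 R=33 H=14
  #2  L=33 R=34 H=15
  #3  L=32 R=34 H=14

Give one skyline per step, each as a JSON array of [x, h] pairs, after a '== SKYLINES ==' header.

== SKYLINES ==
[[32,14],[33,0]]
[[32,14],[33,15],[34,0]]
[[32,14],[33,15],[34,0]]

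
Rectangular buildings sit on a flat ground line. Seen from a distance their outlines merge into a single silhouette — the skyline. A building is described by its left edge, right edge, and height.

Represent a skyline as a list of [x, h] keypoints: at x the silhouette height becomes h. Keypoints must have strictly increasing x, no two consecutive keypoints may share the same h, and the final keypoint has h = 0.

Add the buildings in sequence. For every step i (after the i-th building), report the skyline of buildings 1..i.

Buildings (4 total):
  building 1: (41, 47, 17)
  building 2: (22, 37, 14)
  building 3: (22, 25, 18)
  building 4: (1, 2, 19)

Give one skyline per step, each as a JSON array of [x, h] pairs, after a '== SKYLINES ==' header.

== SKYLINES ==
[[41,17],[47,0]]
[[22,14],[37,0],[41,17],[47,0]]
[[22,18],[25,14],[37,0],[41,17],[47,0]]
[[1,19],[2,0],[22,18],[25,14],[37,0],[41,17],[47,0]]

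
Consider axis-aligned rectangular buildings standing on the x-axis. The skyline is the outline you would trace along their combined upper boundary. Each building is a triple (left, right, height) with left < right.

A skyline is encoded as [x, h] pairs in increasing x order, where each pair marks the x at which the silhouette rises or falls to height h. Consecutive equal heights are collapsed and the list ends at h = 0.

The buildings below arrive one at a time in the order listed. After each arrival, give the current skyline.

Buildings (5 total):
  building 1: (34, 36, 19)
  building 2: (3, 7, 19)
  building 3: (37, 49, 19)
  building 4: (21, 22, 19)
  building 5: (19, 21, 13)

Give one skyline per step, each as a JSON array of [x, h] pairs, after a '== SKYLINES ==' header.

== SKYLINES ==
[[34,19],[36,0]]
[[3,19],[7,0],[34,19],[36,0]]
[[3,19],[7,0],[34,19],[36,0],[37,19],[49,0]]
[[3,19],[7,0],[21,19],[22,0],[34,19],[36,0],[37,19],[49,0]]
[[3,19],[7,0],[19,13],[21,19],[22,0],[34,19],[36,0],[37,19],[49,0]]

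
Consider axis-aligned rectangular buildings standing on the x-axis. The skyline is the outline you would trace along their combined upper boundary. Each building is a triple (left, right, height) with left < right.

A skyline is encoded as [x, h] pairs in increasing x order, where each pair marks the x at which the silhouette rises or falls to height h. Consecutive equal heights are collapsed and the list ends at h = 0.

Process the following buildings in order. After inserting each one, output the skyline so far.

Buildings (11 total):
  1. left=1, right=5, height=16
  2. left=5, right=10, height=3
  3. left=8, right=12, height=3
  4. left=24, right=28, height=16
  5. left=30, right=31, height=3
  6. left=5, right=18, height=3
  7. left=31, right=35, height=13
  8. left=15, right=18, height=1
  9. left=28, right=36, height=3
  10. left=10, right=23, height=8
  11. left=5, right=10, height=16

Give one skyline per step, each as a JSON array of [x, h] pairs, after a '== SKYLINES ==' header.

== SKYLINES ==
[[1,16],[5,0]]
[[1,16],[5,3],[10,0]]
[[1,16],[5,3],[12,0]]
[[1,16],[5,3],[12,0],[24,16],[28,0]]
[[1,16],[5,3],[12,0],[24,16],[28,0],[30,3],[31,0]]
[[1,16],[5,3],[18,0],[24,16],[28,0],[30,3],[31,0]]
[[1,16],[5,3],[18,0],[24,16],[28,0],[30,3],[31,13],[35,0]]
[[1,16],[5,3],[18,0],[24,16],[28,0],[30,3],[31,13],[35,0]]
[[1,16],[5,3],[18,0],[24,16],[28,3],[31,13],[35,3],[36,0]]
[[1,16],[5,3],[10,8],[23,0],[24,16],[28,3],[31,13],[35,3],[36,0]]
[[1,16],[10,8],[23,0],[24,16],[28,3],[31,13],[35,3],[36,0]]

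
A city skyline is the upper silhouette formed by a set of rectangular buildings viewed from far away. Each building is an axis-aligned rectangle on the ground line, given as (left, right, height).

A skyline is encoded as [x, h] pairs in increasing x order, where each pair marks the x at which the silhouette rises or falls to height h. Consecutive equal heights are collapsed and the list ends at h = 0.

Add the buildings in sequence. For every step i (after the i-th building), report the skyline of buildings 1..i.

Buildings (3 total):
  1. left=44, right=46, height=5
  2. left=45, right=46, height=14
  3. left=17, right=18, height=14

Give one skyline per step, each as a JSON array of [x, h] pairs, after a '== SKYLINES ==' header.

== SKYLINES ==
[[44,5],[46,0]]
[[44,5],[45,14],[46,0]]
[[17,14],[18,0],[44,5],[45,14],[46,0]]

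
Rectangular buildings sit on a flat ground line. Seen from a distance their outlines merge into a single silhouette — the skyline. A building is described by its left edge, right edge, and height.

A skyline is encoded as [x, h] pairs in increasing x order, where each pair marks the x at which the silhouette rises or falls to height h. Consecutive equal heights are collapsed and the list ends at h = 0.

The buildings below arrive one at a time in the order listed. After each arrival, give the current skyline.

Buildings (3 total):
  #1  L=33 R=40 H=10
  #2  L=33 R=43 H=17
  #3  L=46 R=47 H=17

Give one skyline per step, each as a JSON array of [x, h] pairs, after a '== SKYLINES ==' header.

== SKYLINES ==
[[33,10],[40,0]]
[[33,17],[43,0]]
[[33,17],[43,0],[46,17],[47,0]]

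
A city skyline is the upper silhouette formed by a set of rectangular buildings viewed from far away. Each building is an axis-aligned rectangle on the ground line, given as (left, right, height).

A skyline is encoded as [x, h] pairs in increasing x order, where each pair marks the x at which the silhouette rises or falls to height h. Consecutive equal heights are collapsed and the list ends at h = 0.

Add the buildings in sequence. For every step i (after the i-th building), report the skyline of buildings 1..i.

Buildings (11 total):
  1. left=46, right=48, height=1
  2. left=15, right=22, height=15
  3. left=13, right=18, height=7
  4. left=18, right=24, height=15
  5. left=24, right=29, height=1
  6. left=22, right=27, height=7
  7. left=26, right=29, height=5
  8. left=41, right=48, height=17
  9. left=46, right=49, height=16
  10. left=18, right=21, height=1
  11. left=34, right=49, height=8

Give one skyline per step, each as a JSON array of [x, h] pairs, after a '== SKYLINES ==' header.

== SKYLINES ==
[[46,1],[48,0]]
[[15,15],[22,0],[46,1],[48,0]]
[[13,7],[15,15],[22,0],[46,1],[48,0]]
[[13,7],[15,15],[24,0],[46,1],[48,0]]
[[13,7],[15,15],[24,1],[29,0],[46,1],[48,0]]
[[13,7],[15,15],[24,7],[27,1],[29,0],[46,1],[48,0]]
[[13,7],[15,15],[24,7],[27,5],[29,0],[46,1],[48,0]]
[[13,7],[15,15],[24,7],[27,5],[29,0],[41,17],[48,0]]
[[13,7],[15,15],[24,7],[27,5],[29,0],[41,17],[48,16],[49,0]]
[[13,7],[15,15],[24,7],[27,5],[29,0],[41,17],[48,16],[49,0]]
[[13,7],[15,15],[24,7],[27,5],[29,0],[34,8],[41,17],[48,16],[49,0]]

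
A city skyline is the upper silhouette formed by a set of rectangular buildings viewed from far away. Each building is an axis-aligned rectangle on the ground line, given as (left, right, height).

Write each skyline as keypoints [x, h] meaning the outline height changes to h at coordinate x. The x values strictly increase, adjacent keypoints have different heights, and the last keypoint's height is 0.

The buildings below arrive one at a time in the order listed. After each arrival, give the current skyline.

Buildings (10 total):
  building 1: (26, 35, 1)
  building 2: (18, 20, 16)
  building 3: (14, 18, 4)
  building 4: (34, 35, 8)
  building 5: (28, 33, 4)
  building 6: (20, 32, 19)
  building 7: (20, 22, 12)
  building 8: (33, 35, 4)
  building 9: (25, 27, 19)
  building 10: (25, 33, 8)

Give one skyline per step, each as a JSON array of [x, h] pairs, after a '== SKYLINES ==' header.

== SKYLINES ==
[[26,1],[35,0]]
[[18,16],[20,0],[26,1],[35,0]]
[[14,4],[18,16],[20,0],[26,1],[35,0]]
[[14,4],[18,16],[20,0],[26,1],[34,8],[35,0]]
[[14,4],[18,16],[20,0],[26,1],[28,4],[33,1],[34,8],[35,0]]
[[14,4],[18,16],[20,19],[32,4],[33,1],[34,8],[35,0]]
[[14,4],[18,16],[20,19],[32,4],[33,1],[34,8],[35,0]]
[[14,4],[18,16],[20,19],[32,4],[34,8],[35,0]]
[[14,4],[18,16],[20,19],[32,4],[34,8],[35,0]]
[[14,4],[18,16],[20,19],[32,8],[33,4],[34,8],[35,0]]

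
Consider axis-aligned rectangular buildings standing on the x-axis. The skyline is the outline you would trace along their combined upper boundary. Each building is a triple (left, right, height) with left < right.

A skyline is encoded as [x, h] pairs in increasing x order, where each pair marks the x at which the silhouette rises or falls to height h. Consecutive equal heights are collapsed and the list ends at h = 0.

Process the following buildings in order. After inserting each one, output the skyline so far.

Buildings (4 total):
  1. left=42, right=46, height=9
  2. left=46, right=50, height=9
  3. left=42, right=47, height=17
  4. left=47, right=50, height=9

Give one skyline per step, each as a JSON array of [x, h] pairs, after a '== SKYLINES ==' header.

== SKYLINES ==
[[42,9],[46,0]]
[[42,9],[50,0]]
[[42,17],[47,9],[50,0]]
[[42,17],[47,9],[50,0]]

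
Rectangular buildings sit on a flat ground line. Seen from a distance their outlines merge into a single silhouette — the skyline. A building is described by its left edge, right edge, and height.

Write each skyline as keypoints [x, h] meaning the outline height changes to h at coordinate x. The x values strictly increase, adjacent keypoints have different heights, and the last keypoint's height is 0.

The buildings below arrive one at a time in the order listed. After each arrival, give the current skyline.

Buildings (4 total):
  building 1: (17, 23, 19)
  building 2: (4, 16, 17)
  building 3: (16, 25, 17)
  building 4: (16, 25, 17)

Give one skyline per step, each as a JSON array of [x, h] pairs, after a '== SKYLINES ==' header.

== SKYLINES ==
[[17,19],[23,0]]
[[4,17],[16,0],[17,19],[23,0]]
[[4,17],[17,19],[23,17],[25,0]]
[[4,17],[17,19],[23,17],[25,0]]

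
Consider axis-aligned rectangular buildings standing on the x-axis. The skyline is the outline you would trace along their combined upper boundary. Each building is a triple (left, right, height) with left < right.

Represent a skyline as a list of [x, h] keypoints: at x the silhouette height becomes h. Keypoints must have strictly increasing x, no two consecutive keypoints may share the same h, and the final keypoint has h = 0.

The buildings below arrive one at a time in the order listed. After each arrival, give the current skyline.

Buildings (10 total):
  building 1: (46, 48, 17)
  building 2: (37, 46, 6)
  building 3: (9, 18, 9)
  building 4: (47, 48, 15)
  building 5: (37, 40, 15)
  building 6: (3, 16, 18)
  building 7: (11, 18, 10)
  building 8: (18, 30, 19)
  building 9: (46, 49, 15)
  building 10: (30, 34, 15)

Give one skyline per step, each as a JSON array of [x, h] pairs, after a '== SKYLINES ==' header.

== SKYLINES ==
[[46,17],[48,0]]
[[37,6],[46,17],[48,0]]
[[9,9],[18,0],[37,6],[46,17],[48,0]]
[[9,9],[18,0],[37,6],[46,17],[48,0]]
[[9,9],[18,0],[37,15],[40,6],[46,17],[48,0]]
[[3,18],[16,9],[18,0],[37,15],[40,6],[46,17],[48,0]]
[[3,18],[16,10],[18,0],[37,15],[40,6],[46,17],[48,0]]
[[3,18],[16,10],[18,19],[30,0],[37,15],[40,6],[46,17],[48,0]]
[[3,18],[16,10],[18,19],[30,0],[37,15],[40,6],[46,17],[48,15],[49,0]]
[[3,18],[16,10],[18,19],[30,15],[34,0],[37,15],[40,6],[46,17],[48,15],[49,0]]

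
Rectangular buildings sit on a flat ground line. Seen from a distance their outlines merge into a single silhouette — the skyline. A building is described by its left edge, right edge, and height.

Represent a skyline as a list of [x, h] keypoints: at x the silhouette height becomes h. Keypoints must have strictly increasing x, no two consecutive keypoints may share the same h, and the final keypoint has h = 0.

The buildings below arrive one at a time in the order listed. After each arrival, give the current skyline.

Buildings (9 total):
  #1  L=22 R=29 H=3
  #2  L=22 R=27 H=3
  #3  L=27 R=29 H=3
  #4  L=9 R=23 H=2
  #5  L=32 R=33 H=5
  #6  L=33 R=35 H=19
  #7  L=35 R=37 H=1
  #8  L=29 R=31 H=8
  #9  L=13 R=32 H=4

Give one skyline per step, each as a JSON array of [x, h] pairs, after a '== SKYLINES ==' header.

== SKYLINES ==
[[22,3],[29,0]]
[[22,3],[29,0]]
[[22,3],[29,0]]
[[9,2],[22,3],[29,0]]
[[9,2],[22,3],[29,0],[32,5],[33,0]]
[[9,2],[22,3],[29,0],[32,5],[33,19],[35,0]]
[[9,2],[22,3],[29,0],[32,5],[33,19],[35,1],[37,0]]
[[9,2],[22,3],[29,8],[31,0],[32,5],[33,19],[35,1],[37,0]]
[[9,2],[13,4],[29,8],[31,4],[32,5],[33,19],[35,1],[37,0]]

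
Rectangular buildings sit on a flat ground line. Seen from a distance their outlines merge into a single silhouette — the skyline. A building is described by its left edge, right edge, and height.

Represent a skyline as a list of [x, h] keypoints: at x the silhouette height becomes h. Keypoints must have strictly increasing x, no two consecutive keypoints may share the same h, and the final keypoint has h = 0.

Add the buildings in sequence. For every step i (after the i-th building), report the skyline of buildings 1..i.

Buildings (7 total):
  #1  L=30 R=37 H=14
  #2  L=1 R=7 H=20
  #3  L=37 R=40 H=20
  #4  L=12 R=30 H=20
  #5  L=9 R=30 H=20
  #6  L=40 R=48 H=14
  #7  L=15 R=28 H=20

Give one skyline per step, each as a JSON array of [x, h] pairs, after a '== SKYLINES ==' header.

== SKYLINES ==
[[30,14],[37,0]]
[[1,20],[7,0],[30,14],[37,0]]
[[1,20],[7,0],[30,14],[37,20],[40,0]]
[[1,20],[7,0],[12,20],[30,14],[37,20],[40,0]]
[[1,20],[7,0],[9,20],[30,14],[37,20],[40,0]]
[[1,20],[7,0],[9,20],[30,14],[37,20],[40,14],[48,0]]
[[1,20],[7,0],[9,20],[30,14],[37,20],[40,14],[48,0]]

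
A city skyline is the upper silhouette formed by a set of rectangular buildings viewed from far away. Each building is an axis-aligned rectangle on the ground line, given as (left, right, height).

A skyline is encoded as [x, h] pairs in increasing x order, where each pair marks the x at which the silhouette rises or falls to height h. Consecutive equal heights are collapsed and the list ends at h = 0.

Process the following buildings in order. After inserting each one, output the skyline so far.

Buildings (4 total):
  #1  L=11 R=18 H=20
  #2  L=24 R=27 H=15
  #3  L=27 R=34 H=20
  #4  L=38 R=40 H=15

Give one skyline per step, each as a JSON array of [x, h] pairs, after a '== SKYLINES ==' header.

== SKYLINES ==
[[11,20],[18,0]]
[[11,20],[18,0],[24,15],[27,0]]
[[11,20],[18,0],[24,15],[27,20],[34,0]]
[[11,20],[18,0],[24,15],[27,20],[34,0],[38,15],[40,0]]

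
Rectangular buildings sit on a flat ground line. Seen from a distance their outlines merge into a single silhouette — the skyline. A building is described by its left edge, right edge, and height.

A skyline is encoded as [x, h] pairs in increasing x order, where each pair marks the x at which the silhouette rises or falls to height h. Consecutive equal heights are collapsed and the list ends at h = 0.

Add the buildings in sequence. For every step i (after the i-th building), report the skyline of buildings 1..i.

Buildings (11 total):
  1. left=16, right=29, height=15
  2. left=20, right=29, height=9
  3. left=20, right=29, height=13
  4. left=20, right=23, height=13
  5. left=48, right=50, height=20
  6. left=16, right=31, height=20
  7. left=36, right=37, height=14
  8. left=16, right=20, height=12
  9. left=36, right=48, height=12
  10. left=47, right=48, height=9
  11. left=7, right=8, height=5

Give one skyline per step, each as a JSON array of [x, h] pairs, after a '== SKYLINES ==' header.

== SKYLINES ==
[[16,15],[29,0]]
[[16,15],[29,0]]
[[16,15],[29,0]]
[[16,15],[29,0]]
[[16,15],[29,0],[48,20],[50,0]]
[[16,20],[31,0],[48,20],[50,0]]
[[16,20],[31,0],[36,14],[37,0],[48,20],[50,0]]
[[16,20],[31,0],[36,14],[37,0],[48,20],[50,0]]
[[16,20],[31,0],[36,14],[37,12],[48,20],[50,0]]
[[16,20],[31,0],[36,14],[37,12],[48,20],[50,0]]
[[7,5],[8,0],[16,20],[31,0],[36,14],[37,12],[48,20],[50,0]]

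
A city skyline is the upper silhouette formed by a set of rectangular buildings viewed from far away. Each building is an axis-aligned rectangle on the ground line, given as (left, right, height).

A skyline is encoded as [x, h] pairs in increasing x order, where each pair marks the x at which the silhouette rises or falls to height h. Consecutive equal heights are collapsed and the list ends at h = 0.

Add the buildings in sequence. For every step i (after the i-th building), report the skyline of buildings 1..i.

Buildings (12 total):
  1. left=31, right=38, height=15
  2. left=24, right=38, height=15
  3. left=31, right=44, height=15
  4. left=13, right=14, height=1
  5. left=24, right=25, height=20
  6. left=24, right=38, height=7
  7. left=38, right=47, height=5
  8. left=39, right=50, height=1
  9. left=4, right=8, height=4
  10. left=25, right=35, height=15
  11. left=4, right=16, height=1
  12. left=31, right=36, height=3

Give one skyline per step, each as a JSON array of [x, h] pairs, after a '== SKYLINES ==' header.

== SKYLINES ==
[[31,15],[38,0]]
[[24,15],[38,0]]
[[24,15],[44,0]]
[[13,1],[14,0],[24,15],[44,0]]
[[13,1],[14,0],[24,20],[25,15],[44,0]]
[[13,1],[14,0],[24,20],[25,15],[44,0]]
[[13,1],[14,0],[24,20],[25,15],[44,5],[47,0]]
[[13,1],[14,0],[24,20],[25,15],[44,5],[47,1],[50,0]]
[[4,4],[8,0],[13,1],[14,0],[24,20],[25,15],[44,5],[47,1],[50,0]]
[[4,4],[8,0],[13,1],[14,0],[24,20],[25,15],[44,5],[47,1],[50,0]]
[[4,4],[8,1],[16,0],[24,20],[25,15],[44,5],[47,1],[50,0]]
[[4,4],[8,1],[16,0],[24,20],[25,15],[44,5],[47,1],[50,0]]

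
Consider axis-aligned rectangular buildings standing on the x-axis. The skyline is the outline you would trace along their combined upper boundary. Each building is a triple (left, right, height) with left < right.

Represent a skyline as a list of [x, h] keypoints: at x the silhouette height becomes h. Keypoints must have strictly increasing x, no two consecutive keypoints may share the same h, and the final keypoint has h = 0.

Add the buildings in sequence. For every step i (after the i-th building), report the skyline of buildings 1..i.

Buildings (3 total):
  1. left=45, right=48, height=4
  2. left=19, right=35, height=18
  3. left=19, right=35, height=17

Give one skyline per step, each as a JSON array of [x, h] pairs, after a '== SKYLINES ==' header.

== SKYLINES ==
[[45,4],[48,0]]
[[19,18],[35,0],[45,4],[48,0]]
[[19,18],[35,0],[45,4],[48,0]]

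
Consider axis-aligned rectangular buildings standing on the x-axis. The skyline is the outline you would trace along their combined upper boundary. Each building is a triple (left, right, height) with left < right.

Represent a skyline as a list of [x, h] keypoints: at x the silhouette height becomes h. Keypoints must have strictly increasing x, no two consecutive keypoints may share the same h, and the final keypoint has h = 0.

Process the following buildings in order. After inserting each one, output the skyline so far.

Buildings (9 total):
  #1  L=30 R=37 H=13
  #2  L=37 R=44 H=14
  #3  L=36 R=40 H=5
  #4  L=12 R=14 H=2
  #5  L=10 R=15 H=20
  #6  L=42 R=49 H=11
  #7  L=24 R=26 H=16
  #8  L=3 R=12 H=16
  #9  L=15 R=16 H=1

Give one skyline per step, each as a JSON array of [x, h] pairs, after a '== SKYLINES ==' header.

== SKYLINES ==
[[30,13],[37,0]]
[[30,13],[37,14],[44,0]]
[[30,13],[37,14],[44,0]]
[[12,2],[14,0],[30,13],[37,14],[44,0]]
[[10,20],[15,0],[30,13],[37,14],[44,0]]
[[10,20],[15,0],[30,13],[37,14],[44,11],[49,0]]
[[10,20],[15,0],[24,16],[26,0],[30,13],[37,14],[44,11],[49,0]]
[[3,16],[10,20],[15,0],[24,16],[26,0],[30,13],[37,14],[44,11],[49,0]]
[[3,16],[10,20],[15,1],[16,0],[24,16],[26,0],[30,13],[37,14],[44,11],[49,0]]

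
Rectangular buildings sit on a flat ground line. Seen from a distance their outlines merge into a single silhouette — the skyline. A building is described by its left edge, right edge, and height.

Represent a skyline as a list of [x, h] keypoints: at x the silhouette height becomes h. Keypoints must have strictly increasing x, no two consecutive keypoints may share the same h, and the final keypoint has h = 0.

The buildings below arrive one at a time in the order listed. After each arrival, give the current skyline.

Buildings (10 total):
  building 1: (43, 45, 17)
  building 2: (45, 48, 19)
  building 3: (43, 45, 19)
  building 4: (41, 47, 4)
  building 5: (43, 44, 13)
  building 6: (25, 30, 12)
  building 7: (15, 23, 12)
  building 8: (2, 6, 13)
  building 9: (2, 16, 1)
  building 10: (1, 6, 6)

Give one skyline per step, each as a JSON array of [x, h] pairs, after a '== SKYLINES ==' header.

== SKYLINES ==
[[43,17],[45,0]]
[[43,17],[45,19],[48,0]]
[[43,19],[48,0]]
[[41,4],[43,19],[48,0]]
[[41,4],[43,19],[48,0]]
[[25,12],[30,0],[41,4],[43,19],[48,0]]
[[15,12],[23,0],[25,12],[30,0],[41,4],[43,19],[48,0]]
[[2,13],[6,0],[15,12],[23,0],[25,12],[30,0],[41,4],[43,19],[48,0]]
[[2,13],[6,1],[15,12],[23,0],[25,12],[30,0],[41,4],[43,19],[48,0]]
[[1,6],[2,13],[6,1],[15,12],[23,0],[25,12],[30,0],[41,4],[43,19],[48,0]]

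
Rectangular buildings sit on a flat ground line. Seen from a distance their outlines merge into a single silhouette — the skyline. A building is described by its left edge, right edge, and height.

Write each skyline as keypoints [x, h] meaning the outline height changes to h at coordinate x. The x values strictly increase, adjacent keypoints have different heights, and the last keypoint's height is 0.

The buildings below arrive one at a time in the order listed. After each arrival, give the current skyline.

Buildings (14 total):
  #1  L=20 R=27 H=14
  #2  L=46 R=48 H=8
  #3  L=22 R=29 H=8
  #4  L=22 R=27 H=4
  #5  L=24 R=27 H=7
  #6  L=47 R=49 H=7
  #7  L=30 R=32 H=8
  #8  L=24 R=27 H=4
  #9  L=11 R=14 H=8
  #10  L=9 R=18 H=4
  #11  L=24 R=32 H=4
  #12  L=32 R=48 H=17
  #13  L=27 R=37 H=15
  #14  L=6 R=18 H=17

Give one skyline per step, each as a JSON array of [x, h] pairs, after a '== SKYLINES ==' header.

== SKYLINES ==
[[20,14],[27,0]]
[[20,14],[27,0],[46,8],[48,0]]
[[20,14],[27,8],[29,0],[46,8],[48,0]]
[[20,14],[27,8],[29,0],[46,8],[48,0]]
[[20,14],[27,8],[29,0],[46,8],[48,0]]
[[20,14],[27,8],[29,0],[46,8],[48,7],[49,0]]
[[20,14],[27,8],[29,0],[30,8],[32,0],[46,8],[48,7],[49,0]]
[[20,14],[27,8],[29,0],[30,8],[32,0],[46,8],[48,7],[49,0]]
[[11,8],[14,0],[20,14],[27,8],[29,0],[30,8],[32,0],[46,8],[48,7],[49,0]]
[[9,4],[11,8],[14,4],[18,0],[20,14],[27,8],[29,0],[30,8],[32,0],[46,8],[48,7],[49,0]]
[[9,4],[11,8],[14,4],[18,0],[20,14],[27,8],[29,4],[30,8],[32,0],[46,8],[48,7],[49,0]]
[[9,4],[11,8],[14,4],[18,0],[20,14],[27,8],[29,4],[30,8],[32,17],[48,7],[49,0]]
[[9,4],[11,8],[14,4],[18,0],[20,14],[27,15],[32,17],[48,7],[49,0]]
[[6,17],[18,0],[20,14],[27,15],[32,17],[48,7],[49,0]]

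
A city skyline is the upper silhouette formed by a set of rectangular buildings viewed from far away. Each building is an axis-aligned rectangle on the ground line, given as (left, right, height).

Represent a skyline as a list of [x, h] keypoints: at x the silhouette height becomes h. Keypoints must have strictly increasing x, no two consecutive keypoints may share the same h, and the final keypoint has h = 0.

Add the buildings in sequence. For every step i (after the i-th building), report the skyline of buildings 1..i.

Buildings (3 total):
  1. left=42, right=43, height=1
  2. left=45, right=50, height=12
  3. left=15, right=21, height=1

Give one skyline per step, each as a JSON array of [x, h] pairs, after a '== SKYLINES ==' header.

== SKYLINES ==
[[42,1],[43,0]]
[[42,1],[43,0],[45,12],[50,0]]
[[15,1],[21,0],[42,1],[43,0],[45,12],[50,0]]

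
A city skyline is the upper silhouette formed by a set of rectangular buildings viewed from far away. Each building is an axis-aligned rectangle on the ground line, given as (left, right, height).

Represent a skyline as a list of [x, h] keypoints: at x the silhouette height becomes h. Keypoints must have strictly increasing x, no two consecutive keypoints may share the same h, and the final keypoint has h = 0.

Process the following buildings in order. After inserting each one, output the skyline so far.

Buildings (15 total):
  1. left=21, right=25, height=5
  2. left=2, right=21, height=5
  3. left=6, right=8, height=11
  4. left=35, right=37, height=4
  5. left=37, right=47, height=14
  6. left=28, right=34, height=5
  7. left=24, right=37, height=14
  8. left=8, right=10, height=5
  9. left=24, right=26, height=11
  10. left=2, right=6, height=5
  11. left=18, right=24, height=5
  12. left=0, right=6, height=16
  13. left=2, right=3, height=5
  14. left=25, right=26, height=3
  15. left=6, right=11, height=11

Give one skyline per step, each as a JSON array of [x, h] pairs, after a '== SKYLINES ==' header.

== SKYLINES ==
[[21,5],[25,0]]
[[2,5],[25,0]]
[[2,5],[6,11],[8,5],[25,0]]
[[2,5],[6,11],[8,5],[25,0],[35,4],[37,0]]
[[2,5],[6,11],[8,5],[25,0],[35,4],[37,14],[47,0]]
[[2,5],[6,11],[8,5],[25,0],[28,5],[34,0],[35,4],[37,14],[47,0]]
[[2,5],[6,11],[8,5],[24,14],[47,0]]
[[2,5],[6,11],[8,5],[24,14],[47,0]]
[[2,5],[6,11],[8,5],[24,14],[47,0]]
[[2,5],[6,11],[8,5],[24,14],[47,0]]
[[2,5],[6,11],[8,5],[24,14],[47,0]]
[[0,16],[6,11],[8,5],[24,14],[47,0]]
[[0,16],[6,11],[8,5],[24,14],[47,0]]
[[0,16],[6,11],[8,5],[24,14],[47,0]]
[[0,16],[6,11],[11,5],[24,14],[47,0]]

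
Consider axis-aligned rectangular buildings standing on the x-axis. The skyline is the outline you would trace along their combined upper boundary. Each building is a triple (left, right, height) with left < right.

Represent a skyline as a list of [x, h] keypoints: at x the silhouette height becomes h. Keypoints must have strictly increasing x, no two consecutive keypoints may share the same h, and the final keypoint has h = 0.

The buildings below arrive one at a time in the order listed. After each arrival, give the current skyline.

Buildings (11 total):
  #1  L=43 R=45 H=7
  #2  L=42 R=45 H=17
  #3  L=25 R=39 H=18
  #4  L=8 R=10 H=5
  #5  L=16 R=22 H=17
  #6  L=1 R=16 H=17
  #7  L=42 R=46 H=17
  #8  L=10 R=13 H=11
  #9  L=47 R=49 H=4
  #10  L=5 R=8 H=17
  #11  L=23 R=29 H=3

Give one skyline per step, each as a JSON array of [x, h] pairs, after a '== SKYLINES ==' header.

== SKYLINES ==
[[43,7],[45,0]]
[[42,17],[45,0]]
[[25,18],[39,0],[42,17],[45,0]]
[[8,5],[10,0],[25,18],[39,0],[42,17],[45,0]]
[[8,5],[10,0],[16,17],[22,0],[25,18],[39,0],[42,17],[45,0]]
[[1,17],[22,0],[25,18],[39,0],[42,17],[45,0]]
[[1,17],[22,0],[25,18],[39,0],[42,17],[46,0]]
[[1,17],[22,0],[25,18],[39,0],[42,17],[46,0]]
[[1,17],[22,0],[25,18],[39,0],[42,17],[46,0],[47,4],[49,0]]
[[1,17],[22,0],[25,18],[39,0],[42,17],[46,0],[47,4],[49,0]]
[[1,17],[22,0],[23,3],[25,18],[39,0],[42,17],[46,0],[47,4],[49,0]]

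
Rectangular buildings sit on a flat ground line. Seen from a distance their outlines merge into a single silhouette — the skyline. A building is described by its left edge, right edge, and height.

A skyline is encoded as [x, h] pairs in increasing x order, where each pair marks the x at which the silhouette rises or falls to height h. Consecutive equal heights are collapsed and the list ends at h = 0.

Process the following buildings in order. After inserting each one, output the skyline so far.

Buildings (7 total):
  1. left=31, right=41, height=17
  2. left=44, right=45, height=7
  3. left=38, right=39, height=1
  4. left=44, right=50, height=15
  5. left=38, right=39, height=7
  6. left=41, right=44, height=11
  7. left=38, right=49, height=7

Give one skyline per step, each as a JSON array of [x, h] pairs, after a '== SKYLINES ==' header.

== SKYLINES ==
[[31,17],[41,0]]
[[31,17],[41,0],[44,7],[45,0]]
[[31,17],[41,0],[44,7],[45,0]]
[[31,17],[41,0],[44,15],[50,0]]
[[31,17],[41,0],[44,15],[50,0]]
[[31,17],[41,11],[44,15],[50,0]]
[[31,17],[41,11],[44,15],[50,0]]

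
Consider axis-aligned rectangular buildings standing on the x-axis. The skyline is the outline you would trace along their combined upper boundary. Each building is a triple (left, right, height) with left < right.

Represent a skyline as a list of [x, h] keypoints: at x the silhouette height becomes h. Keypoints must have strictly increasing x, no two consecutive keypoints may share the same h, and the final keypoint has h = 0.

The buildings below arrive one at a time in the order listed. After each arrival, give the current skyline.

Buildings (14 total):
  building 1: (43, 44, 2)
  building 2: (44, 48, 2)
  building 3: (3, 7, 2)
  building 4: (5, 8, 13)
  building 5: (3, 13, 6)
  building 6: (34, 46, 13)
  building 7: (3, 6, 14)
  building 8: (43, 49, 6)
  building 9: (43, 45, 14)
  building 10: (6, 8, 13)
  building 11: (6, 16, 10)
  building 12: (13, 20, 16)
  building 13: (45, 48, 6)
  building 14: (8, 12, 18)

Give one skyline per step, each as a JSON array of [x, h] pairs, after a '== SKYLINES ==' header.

== SKYLINES ==
[[43,2],[44,0]]
[[43,2],[48,0]]
[[3,2],[7,0],[43,2],[48,0]]
[[3,2],[5,13],[8,0],[43,2],[48,0]]
[[3,6],[5,13],[8,6],[13,0],[43,2],[48,0]]
[[3,6],[5,13],[8,6],[13,0],[34,13],[46,2],[48,0]]
[[3,14],[6,13],[8,6],[13,0],[34,13],[46,2],[48,0]]
[[3,14],[6,13],[8,6],[13,0],[34,13],[46,6],[49,0]]
[[3,14],[6,13],[8,6],[13,0],[34,13],[43,14],[45,13],[46,6],[49,0]]
[[3,14],[6,13],[8,6],[13,0],[34,13],[43,14],[45,13],[46,6],[49,0]]
[[3,14],[6,13],[8,10],[16,0],[34,13],[43,14],[45,13],[46,6],[49,0]]
[[3,14],[6,13],[8,10],[13,16],[20,0],[34,13],[43,14],[45,13],[46,6],[49,0]]
[[3,14],[6,13],[8,10],[13,16],[20,0],[34,13],[43,14],[45,13],[46,6],[49,0]]
[[3,14],[6,13],[8,18],[12,10],[13,16],[20,0],[34,13],[43,14],[45,13],[46,6],[49,0]]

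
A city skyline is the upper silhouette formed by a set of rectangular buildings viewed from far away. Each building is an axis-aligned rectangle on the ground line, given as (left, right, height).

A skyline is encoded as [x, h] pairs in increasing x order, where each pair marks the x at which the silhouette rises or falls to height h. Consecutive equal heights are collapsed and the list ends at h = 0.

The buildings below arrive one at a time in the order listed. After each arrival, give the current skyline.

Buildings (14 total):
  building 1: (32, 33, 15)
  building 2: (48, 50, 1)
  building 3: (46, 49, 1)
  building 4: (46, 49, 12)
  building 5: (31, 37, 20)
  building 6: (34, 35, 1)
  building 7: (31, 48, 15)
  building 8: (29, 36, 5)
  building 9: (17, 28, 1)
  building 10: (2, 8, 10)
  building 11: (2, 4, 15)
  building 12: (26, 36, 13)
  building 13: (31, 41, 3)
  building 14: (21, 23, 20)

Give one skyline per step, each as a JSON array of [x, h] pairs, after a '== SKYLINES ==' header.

== SKYLINES ==
[[32,15],[33,0]]
[[32,15],[33,0],[48,1],[50,0]]
[[32,15],[33,0],[46,1],[50,0]]
[[32,15],[33,0],[46,12],[49,1],[50,0]]
[[31,20],[37,0],[46,12],[49,1],[50,0]]
[[31,20],[37,0],[46,12],[49,1],[50,0]]
[[31,20],[37,15],[48,12],[49,1],[50,0]]
[[29,5],[31,20],[37,15],[48,12],[49,1],[50,0]]
[[17,1],[28,0],[29,5],[31,20],[37,15],[48,12],[49,1],[50,0]]
[[2,10],[8,0],[17,1],[28,0],[29,5],[31,20],[37,15],[48,12],[49,1],[50,0]]
[[2,15],[4,10],[8,0],[17,1],[28,0],[29,5],[31,20],[37,15],[48,12],[49,1],[50,0]]
[[2,15],[4,10],[8,0],[17,1],[26,13],[31,20],[37,15],[48,12],[49,1],[50,0]]
[[2,15],[4,10],[8,0],[17,1],[26,13],[31,20],[37,15],[48,12],[49,1],[50,0]]
[[2,15],[4,10],[8,0],[17,1],[21,20],[23,1],[26,13],[31,20],[37,15],[48,12],[49,1],[50,0]]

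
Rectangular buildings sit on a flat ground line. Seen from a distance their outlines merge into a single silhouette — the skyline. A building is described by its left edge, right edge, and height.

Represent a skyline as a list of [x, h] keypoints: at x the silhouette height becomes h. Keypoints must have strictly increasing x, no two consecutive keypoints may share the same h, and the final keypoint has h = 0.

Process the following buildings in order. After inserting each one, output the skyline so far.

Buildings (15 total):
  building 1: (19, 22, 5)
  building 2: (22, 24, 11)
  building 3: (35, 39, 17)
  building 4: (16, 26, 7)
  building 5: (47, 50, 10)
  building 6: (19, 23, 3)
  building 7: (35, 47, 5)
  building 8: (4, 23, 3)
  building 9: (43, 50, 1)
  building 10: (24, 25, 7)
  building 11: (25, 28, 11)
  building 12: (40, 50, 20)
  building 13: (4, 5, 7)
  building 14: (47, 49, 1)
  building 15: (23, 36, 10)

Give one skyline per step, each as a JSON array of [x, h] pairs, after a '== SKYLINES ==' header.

== SKYLINES ==
[[19,5],[22,0]]
[[19,5],[22,11],[24,0]]
[[19,5],[22,11],[24,0],[35,17],[39,0]]
[[16,7],[22,11],[24,7],[26,0],[35,17],[39,0]]
[[16,7],[22,11],[24,7],[26,0],[35,17],[39,0],[47,10],[50,0]]
[[16,7],[22,11],[24,7],[26,0],[35,17],[39,0],[47,10],[50,0]]
[[16,7],[22,11],[24,7],[26,0],[35,17],[39,5],[47,10],[50,0]]
[[4,3],[16,7],[22,11],[24,7],[26,0],[35,17],[39,5],[47,10],[50,0]]
[[4,3],[16,7],[22,11],[24,7],[26,0],[35,17],[39,5],[47,10],[50,0]]
[[4,3],[16,7],[22,11],[24,7],[26,0],[35,17],[39,5],[47,10],[50,0]]
[[4,3],[16,7],[22,11],[24,7],[25,11],[28,0],[35,17],[39,5],[47,10],[50,0]]
[[4,3],[16,7],[22,11],[24,7],[25,11],[28,0],[35,17],[39,5],[40,20],[50,0]]
[[4,7],[5,3],[16,7],[22,11],[24,7],[25,11],[28,0],[35,17],[39,5],[40,20],[50,0]]
[[4,7],[5,3],[16,7],[22,11],[24,7],[25,11],[28,0],[35,17],[39,5],[40,20],[50,0]]
[[4,7],[5,3],[16,7],[22,11],[24,10],[25,11],[28,10],[35,17],[39,5],[40,20],[50,0]]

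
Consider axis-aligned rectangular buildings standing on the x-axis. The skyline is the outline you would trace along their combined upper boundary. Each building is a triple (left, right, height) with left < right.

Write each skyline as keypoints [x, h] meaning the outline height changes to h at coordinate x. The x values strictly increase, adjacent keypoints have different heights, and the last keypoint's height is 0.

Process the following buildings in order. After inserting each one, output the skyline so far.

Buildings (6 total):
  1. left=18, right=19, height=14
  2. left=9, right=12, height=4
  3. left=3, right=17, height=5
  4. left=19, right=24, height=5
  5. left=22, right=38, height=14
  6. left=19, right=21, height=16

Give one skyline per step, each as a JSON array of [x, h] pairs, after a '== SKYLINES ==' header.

== SKYLINES ==
[[18,14],[19,0]]
[[9,4],[12,0],[18,14],[19,0]]
[[3,5],[17,0],[18,14],[19,0]]
[[3,5],[17,0],[18,14],[19,5],[24,0]]
[[3,5],[17,0],[18,14],[19,5],[22,14],[38,0]]
[[3,5],[17,0],[18,14],[19,16],[21,5],[22,14],[38,0]]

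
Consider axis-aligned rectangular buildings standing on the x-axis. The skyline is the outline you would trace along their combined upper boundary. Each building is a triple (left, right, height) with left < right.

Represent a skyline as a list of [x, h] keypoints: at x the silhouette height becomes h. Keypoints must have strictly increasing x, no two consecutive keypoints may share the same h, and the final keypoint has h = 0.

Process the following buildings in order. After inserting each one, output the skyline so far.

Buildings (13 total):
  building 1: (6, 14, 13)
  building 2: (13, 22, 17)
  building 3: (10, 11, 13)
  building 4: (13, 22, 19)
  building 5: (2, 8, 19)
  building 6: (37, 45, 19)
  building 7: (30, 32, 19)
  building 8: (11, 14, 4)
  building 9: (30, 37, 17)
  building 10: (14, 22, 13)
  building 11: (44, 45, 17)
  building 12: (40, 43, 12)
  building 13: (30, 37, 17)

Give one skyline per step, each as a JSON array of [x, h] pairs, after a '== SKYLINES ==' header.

== SKYLINES ==
[[6,13],[14,0]]
[[6,13],[13,17],[22,0]]
[[6,13],[13,17],[22,0]]
[[6,13],[13,19],[22,0]]
[[2,19],[8,13],[13,19],[22,0]]
[[2,19],[8,13],[13,19],[22,0],[37,19],[45,0]]
[[2,19],[8,13],[13,19],[22,0],[30,19],[32,0],[37,19],[45,0]]
[[2,19],[8,13],[13,19],[22,0],[30,19],[32,0],[37,19],[45,0]]
[[2,19],[8,13],[13,19],[22,0],[30,19],[32,17],[37,19],[45,0]]
[[2,19],[8,13],[13,19],[22,0],[30,19],[32,17],[37,19],[45,0]]
[[2,19],[8,13],[13,19],[22,0],[30,19],[32,17],[37,19],[45,0]]
[[2,19],[8,13],[13,19],[22,0],[30,19],[32,17],[37,19],[45,0]]
[[2,19],[8,13],[13,19],[22,0],[30,19],[32,17],[37,19],[45,0]]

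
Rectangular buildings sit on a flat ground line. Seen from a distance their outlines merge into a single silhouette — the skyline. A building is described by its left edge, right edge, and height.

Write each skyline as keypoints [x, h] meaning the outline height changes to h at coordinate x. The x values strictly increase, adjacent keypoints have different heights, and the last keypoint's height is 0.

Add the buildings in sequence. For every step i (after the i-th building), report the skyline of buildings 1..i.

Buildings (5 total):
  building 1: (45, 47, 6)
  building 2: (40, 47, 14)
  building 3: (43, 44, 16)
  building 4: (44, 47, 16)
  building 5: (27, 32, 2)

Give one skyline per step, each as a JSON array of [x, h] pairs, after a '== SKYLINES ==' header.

== SKYLINES ==
[[45,6],[47,0]]
[[40,14],[47,0]]
[[40,14],[43,16],[44,14],[47,0]]
[[40,14],[43,16],[47,0]]
[[27,2],[32,0],[40,14],[43,16],[47,0]]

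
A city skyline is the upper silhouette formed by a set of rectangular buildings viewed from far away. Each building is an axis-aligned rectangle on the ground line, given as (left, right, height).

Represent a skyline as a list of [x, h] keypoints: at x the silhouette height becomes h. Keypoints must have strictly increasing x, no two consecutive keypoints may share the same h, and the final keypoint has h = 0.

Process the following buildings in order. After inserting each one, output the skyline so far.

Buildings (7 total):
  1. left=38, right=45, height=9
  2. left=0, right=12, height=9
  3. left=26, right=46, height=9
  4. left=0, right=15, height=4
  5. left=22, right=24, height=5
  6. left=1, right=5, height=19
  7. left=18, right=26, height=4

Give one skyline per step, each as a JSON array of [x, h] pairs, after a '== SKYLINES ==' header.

== SKYLINES ==
[[38,9],[45,0]]
[[0,9],[12,0],[38,9],[45,0]]
[[0,9],[12,0],[26,9],[46,0]]
[[0,9],[12,4],[15,0],[26,9],[46,0]]
[[0,9],[12,4],[15,0],[22,5],[24,0],[26,9],[46,0]]
[[0,9],[1,19],[5,9],[12,4],[15,0],[22,5],[24,0],[26,9],[46,0]]
[[0,9],[1,19],[5,9],[12,4],[15,0],[18,4],[22,5],[24,4],[26,9],[46,0]]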